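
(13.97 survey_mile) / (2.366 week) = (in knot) 0.03054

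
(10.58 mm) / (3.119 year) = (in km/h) 3.872e-10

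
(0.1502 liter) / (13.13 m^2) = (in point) 0.03243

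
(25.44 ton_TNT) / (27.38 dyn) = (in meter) 3.888e+14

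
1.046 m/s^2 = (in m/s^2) 1.046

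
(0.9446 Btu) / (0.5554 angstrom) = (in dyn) 1.794e+18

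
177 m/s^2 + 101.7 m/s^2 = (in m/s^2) 278.7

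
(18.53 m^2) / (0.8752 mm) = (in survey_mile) 13.16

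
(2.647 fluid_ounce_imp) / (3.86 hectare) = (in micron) 0.001948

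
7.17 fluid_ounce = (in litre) 0.212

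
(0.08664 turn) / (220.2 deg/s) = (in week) 2.342e-07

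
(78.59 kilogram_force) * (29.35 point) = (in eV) 4.981e+19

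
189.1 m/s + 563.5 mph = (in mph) 986.5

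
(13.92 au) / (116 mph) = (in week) 6.64e+04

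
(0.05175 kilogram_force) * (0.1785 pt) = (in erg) 319.6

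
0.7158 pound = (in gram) 324.7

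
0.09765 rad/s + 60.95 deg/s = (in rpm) 11.09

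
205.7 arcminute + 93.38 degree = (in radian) 1.69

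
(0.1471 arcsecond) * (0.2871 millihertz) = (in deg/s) 1.173e-08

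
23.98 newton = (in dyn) 2.398e+06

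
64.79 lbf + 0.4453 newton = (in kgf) 29.43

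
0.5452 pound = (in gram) 247.3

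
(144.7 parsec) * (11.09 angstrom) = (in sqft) 5.33e+10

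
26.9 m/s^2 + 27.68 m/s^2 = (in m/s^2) 54.58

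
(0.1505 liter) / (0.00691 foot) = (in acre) 1.766e-05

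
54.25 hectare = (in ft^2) 5.839e+06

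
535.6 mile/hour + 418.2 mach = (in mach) 418.9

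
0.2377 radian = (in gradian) 15.13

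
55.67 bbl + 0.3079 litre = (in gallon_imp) 1947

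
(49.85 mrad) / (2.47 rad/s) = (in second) 0.02018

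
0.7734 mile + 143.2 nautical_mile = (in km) 266.5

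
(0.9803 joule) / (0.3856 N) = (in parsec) 8.239e-17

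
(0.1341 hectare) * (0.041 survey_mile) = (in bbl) 5.565e+05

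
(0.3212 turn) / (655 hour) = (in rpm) 8.173e-06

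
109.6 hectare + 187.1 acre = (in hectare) 185.3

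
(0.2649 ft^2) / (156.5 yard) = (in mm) 0.172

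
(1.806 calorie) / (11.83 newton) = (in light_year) 6.751e-17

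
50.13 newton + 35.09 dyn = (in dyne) 5.013e+06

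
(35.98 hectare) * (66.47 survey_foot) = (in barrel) 4.585e+07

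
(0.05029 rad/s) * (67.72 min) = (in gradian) 1.301e+04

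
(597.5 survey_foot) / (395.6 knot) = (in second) 0.8949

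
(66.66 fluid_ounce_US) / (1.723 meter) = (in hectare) 1.144e-07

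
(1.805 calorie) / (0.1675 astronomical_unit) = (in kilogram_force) 3.073e-11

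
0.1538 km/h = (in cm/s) 4.272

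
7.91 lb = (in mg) 3.588e+06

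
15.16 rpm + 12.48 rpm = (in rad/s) 2.894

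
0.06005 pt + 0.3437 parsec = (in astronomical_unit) 7.089e+04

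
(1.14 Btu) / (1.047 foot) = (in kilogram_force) 384.3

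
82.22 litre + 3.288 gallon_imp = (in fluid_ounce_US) 3286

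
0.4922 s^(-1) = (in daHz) 0.04922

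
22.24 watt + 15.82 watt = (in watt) 38.06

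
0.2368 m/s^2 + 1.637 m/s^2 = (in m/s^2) 1.874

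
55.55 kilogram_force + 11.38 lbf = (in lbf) 133.8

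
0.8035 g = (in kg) 0.0008035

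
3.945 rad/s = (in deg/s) 226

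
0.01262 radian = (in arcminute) 43.38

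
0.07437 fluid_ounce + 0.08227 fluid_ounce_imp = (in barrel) 2.854e-05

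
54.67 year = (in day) 1.995e+04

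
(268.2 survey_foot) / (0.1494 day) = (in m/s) 0.006333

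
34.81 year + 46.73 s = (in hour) 3.049e+05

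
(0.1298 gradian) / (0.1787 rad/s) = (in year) 3.618e-10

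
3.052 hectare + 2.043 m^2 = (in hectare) 3.052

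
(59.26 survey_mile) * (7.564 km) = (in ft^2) 7.765e+09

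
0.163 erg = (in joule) 1.63e-08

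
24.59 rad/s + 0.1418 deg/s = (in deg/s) 1409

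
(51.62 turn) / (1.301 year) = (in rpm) 7.549e-05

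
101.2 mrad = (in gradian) 6.443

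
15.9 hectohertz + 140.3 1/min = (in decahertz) 159.2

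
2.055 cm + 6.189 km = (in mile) 3.846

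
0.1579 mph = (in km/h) 0.2541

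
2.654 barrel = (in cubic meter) 0.422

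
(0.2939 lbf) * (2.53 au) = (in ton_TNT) 118.3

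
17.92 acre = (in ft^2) 7.806e+05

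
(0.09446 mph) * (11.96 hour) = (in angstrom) 1.818e+13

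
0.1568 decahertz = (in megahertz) 1.568e-06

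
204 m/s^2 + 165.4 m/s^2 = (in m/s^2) 369.4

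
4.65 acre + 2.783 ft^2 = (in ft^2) 2.026e+05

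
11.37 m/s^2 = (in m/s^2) 11.37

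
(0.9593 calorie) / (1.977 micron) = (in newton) 2.03e+06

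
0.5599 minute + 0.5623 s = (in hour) 0.009488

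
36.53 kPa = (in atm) 0.3605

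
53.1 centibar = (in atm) 0.5241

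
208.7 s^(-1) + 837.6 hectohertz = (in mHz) 8.397e+07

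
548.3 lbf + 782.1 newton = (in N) 3221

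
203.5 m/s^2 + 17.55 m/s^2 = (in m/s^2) 221.1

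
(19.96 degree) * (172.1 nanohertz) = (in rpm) 5.725e-07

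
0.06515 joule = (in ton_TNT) 1.557e-11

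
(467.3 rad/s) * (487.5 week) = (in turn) 2.193e+10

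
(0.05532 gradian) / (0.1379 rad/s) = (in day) 7.293e-08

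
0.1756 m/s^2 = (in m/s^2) 0.1756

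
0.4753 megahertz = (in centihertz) 4.753e+07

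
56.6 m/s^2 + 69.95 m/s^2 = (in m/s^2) 126.6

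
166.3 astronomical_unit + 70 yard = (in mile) 1.546e+10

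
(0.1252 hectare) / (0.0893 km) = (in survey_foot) 46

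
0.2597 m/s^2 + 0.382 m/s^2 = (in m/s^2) 0.6417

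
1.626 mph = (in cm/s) 72.69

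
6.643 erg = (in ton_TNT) 1.588e-16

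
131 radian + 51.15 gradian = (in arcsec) 2.719e+07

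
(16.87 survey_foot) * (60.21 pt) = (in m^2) 0.1092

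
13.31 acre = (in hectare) 5.386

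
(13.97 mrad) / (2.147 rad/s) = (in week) 1.076e-08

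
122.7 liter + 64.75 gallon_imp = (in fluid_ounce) 1.41e+04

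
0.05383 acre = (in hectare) 0.02178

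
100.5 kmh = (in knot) 54.27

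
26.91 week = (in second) 1.628e+07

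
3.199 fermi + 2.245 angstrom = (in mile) 1.395e-13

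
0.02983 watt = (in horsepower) 4e-05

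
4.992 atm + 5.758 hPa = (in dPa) 5.064e+06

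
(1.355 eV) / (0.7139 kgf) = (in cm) 3.101e-18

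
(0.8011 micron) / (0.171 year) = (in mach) 4.363e-16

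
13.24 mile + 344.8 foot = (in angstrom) 2.141e+14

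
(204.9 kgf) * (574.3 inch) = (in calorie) 7006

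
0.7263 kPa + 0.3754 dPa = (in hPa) 7.263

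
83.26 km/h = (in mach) 0.06792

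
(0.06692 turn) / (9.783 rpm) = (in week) 6.786e-07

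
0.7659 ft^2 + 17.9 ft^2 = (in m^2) 1.734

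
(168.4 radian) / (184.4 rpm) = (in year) 2.765e-07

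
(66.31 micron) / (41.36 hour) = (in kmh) 1.603e-09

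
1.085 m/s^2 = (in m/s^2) 1.085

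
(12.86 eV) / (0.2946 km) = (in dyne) 6.994e-16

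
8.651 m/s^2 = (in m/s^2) 8.651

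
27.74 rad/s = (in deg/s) 1589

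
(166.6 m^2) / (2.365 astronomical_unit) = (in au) 3.148e-21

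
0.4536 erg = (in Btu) 4.299e-11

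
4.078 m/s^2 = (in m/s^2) 4.078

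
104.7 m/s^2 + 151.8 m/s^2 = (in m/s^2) 256.5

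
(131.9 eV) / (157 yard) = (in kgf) 1.501e-20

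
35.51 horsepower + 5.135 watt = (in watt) 2.648e+04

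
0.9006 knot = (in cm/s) 46.33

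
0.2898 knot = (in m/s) 0.1491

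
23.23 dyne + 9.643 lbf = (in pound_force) 9.643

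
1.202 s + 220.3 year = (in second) 6.947e+09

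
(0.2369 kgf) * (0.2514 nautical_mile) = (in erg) 1.082e+10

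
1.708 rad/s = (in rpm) 16.31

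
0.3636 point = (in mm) 0.1283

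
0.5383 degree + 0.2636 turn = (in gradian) 106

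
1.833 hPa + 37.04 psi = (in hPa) 2556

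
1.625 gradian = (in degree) 1.463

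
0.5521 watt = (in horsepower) 0.0007404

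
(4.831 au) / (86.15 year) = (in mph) 595.1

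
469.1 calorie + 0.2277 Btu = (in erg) 2.203e+10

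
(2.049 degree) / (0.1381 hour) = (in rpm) 0.0006869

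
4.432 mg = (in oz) 0.0001563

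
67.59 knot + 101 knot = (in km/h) 312.2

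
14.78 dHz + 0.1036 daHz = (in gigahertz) 2.514e-09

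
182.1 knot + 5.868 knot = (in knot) 188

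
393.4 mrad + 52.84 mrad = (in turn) 0.07102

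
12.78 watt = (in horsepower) 0.01714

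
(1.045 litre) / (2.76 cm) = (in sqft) 0.4075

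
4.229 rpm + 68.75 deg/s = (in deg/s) 94.12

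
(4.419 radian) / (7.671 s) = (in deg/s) 33.01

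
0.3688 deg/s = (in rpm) 0.06147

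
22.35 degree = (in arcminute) 1341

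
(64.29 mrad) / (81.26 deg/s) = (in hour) 1.259e-05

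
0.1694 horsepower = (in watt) 126.3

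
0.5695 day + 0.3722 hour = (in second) 5.054e+04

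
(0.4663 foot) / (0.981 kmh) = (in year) 1.654e-08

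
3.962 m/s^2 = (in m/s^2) 3.962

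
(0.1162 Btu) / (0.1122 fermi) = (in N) 1.093e+18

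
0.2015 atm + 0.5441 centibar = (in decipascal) 2.096e+05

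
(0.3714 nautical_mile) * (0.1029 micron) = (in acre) 1.749e-08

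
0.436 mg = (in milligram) 0.436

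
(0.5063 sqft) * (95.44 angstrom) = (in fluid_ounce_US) 1.518e-05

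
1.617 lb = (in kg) 0.7335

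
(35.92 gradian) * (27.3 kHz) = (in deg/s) 8.826e+05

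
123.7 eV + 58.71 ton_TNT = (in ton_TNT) 58.71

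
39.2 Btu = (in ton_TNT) 9.885e-06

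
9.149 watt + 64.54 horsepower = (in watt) 4.814e+04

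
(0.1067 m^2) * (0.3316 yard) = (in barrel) 0.2035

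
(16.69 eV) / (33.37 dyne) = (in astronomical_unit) 5.357e-26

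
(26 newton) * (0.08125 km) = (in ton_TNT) 5.049e-07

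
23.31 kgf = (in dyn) 2.286e+07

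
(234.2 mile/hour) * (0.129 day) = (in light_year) 1.233e-10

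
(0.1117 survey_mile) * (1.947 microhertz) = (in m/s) 0.00035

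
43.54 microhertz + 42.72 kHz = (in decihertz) 4.272e+05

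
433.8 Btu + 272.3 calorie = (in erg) 4.588e+12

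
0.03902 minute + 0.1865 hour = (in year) 2.136e-05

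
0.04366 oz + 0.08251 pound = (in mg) 3.866e+04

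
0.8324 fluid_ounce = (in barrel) 0.0001548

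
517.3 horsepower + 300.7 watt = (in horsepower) 517.7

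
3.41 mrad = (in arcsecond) 703.4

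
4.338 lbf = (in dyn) 1.93e+06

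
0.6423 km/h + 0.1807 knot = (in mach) 0.000797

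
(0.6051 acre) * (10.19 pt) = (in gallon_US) 2325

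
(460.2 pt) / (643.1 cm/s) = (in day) 2.922e-07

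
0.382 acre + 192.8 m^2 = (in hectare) 0.1739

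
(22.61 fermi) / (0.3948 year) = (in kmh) 6.538e-21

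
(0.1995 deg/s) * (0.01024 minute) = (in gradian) 0.1362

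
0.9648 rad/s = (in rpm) 9.213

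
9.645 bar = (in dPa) 9.645e+06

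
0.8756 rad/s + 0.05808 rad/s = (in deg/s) 53.5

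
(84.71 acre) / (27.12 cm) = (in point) 3.583e+09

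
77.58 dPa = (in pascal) 7.758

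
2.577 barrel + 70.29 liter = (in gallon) 126.8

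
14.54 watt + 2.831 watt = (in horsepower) 0.02329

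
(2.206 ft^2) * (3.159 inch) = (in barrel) 0.1034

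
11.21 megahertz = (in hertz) 1.121e+07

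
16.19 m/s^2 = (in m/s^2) 16.19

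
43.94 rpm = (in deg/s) 263.6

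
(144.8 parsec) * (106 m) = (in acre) 1.17e+17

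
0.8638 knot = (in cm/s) 44.44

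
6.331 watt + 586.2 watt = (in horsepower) 0.7946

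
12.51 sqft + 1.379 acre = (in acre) 1.379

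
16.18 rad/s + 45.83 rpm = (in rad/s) 20.98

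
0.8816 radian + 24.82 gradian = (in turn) 0.2024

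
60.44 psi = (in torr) 3126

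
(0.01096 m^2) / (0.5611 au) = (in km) 1.306e-16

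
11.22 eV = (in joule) 1.798e-18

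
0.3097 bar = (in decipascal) 3.097e+05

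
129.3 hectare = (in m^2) 1.293e+06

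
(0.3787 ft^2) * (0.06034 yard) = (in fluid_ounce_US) 65.64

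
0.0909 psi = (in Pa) 626.7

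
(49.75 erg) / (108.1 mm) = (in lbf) 1.035e-05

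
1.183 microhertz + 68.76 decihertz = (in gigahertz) 6.876e-09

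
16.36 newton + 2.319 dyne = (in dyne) 1.636e+06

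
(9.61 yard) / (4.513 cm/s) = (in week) 0.0003219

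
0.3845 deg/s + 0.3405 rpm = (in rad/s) 0.04237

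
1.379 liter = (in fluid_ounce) 46.63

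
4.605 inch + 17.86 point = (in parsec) 3.995e-18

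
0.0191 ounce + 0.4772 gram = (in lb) 0.002246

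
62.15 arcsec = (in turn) 4.796e-05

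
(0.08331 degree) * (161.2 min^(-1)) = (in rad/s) 0.003907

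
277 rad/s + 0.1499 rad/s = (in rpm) 2647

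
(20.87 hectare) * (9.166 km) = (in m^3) 1.913e+09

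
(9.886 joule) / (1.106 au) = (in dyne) 5.975e-06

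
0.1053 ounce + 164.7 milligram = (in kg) 0.00315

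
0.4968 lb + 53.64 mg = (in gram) 225.4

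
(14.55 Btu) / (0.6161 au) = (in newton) 1.666e-07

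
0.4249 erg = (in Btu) 4.027e-11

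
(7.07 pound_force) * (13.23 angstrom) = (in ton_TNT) 9.944e-18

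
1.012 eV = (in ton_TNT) 3.875e-29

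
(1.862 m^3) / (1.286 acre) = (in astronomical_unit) 2.392e-15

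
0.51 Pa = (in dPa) 5.1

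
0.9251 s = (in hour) 0.000257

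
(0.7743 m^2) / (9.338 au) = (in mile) 3.444e-16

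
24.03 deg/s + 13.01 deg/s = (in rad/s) 0.6465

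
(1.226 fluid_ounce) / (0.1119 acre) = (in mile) 4.975e-11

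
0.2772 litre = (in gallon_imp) 0.06098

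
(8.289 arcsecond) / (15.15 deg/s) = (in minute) 2.533e-06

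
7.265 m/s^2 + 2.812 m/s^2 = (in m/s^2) 10.08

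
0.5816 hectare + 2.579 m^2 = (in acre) 1.438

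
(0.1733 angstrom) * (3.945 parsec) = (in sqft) 2.271e+07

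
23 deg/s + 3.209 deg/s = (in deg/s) 26.21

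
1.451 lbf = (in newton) 6.454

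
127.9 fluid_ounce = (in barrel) 0.02379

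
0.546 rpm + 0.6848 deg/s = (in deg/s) 3.961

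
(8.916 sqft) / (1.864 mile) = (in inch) 0.01087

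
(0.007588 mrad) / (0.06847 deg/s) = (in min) 0.0001058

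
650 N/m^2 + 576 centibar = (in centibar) 576.6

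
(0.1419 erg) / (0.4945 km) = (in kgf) 2.926e-12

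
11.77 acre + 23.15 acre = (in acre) 34.92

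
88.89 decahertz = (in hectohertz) 8.889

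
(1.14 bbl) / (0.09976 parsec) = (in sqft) 6.338e-16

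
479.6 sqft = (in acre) 0.01101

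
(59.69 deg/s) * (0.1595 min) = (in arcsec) 2.056e+06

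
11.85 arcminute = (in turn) 0.0005486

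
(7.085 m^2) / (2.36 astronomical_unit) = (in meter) 2.007e-11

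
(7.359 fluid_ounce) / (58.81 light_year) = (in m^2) 3.912e-22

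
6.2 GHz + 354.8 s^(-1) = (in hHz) 6.2e+07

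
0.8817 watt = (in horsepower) 0.001182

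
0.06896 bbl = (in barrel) 0.06896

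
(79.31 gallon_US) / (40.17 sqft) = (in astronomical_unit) 5.378e-13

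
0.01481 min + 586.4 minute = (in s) 3.518e+04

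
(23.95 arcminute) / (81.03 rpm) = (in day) 9.503e-09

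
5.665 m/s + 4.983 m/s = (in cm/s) 1065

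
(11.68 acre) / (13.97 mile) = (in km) 0.002102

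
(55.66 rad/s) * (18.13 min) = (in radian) 6.055e+04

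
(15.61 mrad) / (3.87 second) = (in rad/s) 0.004034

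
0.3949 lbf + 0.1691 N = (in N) 1.926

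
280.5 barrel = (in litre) 4.46e+04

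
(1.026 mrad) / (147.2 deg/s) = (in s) 0.0003994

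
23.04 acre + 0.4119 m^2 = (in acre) 23.04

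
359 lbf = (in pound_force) 359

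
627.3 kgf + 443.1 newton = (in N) 6595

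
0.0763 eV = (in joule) 1.222e-20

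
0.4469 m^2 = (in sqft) 4.81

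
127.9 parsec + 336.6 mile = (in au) 2.638e+07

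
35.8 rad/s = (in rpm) 341.9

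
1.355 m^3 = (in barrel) 8.523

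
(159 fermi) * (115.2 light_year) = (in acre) 42.82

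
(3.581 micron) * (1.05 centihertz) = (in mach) 1.104e-10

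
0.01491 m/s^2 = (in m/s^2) 0.01491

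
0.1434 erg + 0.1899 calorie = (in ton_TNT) 1.899e-10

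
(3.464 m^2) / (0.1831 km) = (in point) 53.63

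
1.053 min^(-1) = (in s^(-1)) 0.01755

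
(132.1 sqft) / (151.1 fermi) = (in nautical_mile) 4.386e+10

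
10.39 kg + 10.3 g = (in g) 1.04e+04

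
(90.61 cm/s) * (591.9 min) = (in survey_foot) 1.056e+05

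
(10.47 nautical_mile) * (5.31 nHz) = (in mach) 3.024e-07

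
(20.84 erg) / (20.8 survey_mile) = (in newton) 6.226e-11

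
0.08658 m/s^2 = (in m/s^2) 0.08658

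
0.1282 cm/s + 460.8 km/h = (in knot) 248.8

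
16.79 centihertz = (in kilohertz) 0.0001679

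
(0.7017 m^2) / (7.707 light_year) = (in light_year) 1.017e-33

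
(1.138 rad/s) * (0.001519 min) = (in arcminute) 356.6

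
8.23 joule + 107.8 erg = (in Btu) 0.007801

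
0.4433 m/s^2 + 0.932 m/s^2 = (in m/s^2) 1.375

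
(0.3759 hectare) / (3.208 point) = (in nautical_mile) 1793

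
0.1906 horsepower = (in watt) 142.1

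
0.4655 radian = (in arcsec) 9.602e+04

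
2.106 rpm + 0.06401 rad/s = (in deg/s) 16.3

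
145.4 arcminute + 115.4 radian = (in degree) 6614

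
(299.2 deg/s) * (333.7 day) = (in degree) 8.626e+09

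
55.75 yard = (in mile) 0.03168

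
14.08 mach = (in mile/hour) 1.072e+04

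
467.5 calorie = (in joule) 1956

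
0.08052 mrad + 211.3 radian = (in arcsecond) 4.358e+07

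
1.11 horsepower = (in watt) 827.7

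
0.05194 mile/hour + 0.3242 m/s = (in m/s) 0.3474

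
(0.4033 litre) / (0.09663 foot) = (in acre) 3.384e-06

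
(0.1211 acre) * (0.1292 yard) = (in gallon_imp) 1.274e+04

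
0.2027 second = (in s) 0.2027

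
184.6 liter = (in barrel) 1.161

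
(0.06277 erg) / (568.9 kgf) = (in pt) 3.189e-09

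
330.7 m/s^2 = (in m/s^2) 330.7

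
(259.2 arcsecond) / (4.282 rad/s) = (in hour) 8.152e-08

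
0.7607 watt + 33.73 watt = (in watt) 34.49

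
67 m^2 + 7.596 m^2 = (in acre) 0.01843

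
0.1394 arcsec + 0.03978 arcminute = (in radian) 1.225e-05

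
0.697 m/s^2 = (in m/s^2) 0.697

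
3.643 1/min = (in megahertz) 6.072e-08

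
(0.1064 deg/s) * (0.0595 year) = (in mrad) 3.485e+06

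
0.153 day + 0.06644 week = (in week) 0.0883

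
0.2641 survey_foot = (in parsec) 2.609e-18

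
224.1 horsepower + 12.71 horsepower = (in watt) 1.766e+05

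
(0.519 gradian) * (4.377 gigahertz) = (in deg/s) 2.044e+09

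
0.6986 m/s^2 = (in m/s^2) 0.6986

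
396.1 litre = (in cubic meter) 0.3961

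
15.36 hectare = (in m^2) 1.536e+05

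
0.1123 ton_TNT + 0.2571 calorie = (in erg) 4.699e+15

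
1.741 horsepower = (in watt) 1298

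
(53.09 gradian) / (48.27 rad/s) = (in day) 2e-07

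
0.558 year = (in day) 203.7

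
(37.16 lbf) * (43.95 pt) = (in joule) 2.563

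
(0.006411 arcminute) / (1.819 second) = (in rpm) 9.79e-06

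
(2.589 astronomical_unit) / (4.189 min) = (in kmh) 5.548e+09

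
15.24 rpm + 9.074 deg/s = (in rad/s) 1.754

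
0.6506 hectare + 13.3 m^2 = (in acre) 1.611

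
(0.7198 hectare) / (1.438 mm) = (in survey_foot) 1.642e+07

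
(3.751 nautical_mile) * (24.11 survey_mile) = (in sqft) 2.901e+09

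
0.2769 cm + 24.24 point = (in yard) 0.01238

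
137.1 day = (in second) 1.185e+07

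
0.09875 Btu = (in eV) 6.503e+20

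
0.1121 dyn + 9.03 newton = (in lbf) 2.03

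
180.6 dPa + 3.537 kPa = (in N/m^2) 3555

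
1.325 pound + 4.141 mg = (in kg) 0.601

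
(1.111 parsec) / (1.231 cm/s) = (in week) 4.605e+12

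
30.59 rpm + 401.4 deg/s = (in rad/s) 10.21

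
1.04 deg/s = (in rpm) 0.1733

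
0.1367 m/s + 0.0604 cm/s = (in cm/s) 13.73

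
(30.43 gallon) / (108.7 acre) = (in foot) 8.591e-07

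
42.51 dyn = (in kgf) 4.335e-05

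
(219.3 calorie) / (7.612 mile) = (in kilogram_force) 0.007638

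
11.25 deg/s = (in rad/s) 0.1963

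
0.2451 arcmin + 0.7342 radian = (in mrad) 734.3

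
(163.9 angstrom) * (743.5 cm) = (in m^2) 1.219e-07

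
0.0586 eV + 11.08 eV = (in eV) 11.14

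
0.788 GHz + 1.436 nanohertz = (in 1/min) 4.728e+10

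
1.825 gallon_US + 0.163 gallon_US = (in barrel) 0.04733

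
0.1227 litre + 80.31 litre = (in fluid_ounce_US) 2720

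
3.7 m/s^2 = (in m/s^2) 3.7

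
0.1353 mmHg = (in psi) 0.002616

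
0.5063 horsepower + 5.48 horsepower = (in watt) 4464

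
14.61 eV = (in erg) 2.341e-11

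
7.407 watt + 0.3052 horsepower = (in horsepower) 0.3151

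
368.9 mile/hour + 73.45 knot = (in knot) 394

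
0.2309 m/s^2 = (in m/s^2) 0.2309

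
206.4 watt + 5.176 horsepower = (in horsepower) 5.453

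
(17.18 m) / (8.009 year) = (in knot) 1.322e-07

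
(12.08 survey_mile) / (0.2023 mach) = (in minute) 4.704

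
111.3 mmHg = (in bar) 0.1484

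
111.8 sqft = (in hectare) 0.001039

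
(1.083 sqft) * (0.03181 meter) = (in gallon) 0.8455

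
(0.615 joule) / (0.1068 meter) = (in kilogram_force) 0.5872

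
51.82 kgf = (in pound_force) 114.2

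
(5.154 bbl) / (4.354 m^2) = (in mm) 188.2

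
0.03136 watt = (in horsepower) 4.205e-05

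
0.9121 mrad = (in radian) 0.0009121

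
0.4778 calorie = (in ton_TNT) 4.778e-10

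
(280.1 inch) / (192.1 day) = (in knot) 8.332e-07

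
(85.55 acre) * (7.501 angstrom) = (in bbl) 0.001633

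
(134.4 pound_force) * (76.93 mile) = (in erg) 7.402e+14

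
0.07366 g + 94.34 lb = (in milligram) 4.279e+07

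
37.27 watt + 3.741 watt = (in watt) 41.01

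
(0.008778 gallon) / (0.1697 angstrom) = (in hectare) 195.8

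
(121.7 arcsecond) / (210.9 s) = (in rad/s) 2.798e-06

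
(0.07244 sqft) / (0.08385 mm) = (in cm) 8026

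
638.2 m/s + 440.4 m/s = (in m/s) 1079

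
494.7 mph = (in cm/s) 2.212e+04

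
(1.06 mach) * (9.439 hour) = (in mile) 7621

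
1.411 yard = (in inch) 50.8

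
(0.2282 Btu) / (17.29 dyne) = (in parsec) 4.513e-11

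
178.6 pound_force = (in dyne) 7.945e+07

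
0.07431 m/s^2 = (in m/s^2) 0.07431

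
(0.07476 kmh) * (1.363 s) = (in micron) 2.83e+04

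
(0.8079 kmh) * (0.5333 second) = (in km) 0.0001197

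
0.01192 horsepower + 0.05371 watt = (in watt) 8.942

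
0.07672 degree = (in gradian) 0.08524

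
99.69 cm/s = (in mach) 0.002928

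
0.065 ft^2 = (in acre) 1.492e-06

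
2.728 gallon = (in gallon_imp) 2.272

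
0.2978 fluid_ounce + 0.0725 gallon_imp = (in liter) 0.3384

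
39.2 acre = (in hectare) 15.86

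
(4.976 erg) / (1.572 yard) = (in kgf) 3.53e-08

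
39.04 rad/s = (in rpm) 372.8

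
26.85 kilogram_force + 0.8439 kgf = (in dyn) 2.716e+07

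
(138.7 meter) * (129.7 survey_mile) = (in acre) 7154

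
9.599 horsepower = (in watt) 7158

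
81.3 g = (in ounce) 2.868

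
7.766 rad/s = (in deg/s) 445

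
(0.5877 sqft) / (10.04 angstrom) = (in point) 1.542e+11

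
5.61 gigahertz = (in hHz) 5.61e+07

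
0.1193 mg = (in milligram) 0.1193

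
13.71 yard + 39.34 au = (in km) 5.885e+09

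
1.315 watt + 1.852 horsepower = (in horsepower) 1.854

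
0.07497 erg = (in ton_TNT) 1.792e-18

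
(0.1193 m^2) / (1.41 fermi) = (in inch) 3.331e+15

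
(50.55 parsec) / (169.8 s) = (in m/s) 9.186e+15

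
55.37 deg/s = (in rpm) 9.228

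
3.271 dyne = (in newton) 3.271e-05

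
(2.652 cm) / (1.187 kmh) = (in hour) 2.234e-05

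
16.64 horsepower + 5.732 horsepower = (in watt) 1.668e+04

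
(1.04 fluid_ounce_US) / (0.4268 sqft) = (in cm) 0.07757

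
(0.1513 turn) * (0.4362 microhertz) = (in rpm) 3.96e-06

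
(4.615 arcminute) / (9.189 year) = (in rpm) 4.424e-11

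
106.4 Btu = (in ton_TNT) 2.683e-05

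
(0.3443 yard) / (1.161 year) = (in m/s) 8.599e-09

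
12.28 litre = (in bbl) 0.07724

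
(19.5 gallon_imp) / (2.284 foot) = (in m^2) 0.1273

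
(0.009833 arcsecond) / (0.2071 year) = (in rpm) 6.97e-14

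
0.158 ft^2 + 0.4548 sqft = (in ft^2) 0.6128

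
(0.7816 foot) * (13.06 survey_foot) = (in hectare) 9.483e-05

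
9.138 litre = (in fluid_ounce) 309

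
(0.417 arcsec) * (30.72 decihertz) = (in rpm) 5.931e-05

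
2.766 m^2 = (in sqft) 29.77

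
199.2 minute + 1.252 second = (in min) 199.2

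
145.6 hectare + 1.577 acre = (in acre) 361.4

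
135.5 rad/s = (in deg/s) 7764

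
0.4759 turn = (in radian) 2.99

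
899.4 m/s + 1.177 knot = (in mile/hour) 2013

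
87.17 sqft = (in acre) 0.002001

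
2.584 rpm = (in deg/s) 15.5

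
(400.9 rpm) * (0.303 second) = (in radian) 12.72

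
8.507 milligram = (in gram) 0.008507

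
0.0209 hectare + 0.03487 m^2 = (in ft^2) 2250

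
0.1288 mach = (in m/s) 43.86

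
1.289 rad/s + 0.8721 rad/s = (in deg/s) 123.8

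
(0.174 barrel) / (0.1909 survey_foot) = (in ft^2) 5.118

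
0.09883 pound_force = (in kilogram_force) 0.04483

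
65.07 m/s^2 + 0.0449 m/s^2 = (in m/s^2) 65.11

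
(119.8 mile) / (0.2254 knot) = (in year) 0.05272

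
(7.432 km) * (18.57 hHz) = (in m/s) 1.38e+07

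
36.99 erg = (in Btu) 3.506e-09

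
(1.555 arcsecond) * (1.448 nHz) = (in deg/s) 6.255e-13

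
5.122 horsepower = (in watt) 3819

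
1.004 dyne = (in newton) 1.004e-05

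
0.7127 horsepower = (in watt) 531.5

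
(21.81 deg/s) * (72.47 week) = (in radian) 1.668e+07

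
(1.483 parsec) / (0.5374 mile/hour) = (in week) 3.149e+11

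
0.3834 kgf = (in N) 3.76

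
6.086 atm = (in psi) 89.44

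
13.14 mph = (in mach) 0.01725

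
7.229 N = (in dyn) 7.229e+05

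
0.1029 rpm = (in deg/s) 0.6174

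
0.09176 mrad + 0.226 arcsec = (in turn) 1.478e-05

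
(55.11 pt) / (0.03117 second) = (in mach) 0.001832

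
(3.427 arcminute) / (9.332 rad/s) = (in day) 1.236e-09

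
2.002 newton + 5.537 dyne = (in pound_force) 0.4501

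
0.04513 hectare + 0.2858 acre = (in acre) 0.3973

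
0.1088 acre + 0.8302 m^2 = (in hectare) 0.04411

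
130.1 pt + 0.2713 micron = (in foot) 0.1506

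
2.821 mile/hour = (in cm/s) 126.1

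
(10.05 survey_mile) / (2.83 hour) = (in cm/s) 158.8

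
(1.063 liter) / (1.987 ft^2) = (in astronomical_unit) 3.849e-14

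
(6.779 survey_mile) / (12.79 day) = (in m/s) 0.009873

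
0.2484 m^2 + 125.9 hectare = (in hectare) 125.9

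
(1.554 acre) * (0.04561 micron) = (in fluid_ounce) 9.699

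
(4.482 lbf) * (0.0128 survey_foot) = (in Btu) 7.372e-05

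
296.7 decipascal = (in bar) 0.0002967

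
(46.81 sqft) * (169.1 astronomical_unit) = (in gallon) 2.906e+16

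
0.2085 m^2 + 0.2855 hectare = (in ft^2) 3.073e+04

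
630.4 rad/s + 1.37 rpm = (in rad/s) 630.5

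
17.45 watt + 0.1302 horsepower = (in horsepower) 0.1536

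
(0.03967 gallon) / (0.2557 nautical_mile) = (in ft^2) 3.413e-06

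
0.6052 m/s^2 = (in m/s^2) 0.6052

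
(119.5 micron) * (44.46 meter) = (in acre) 1.313e-06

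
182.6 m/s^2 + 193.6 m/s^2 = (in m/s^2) 376.2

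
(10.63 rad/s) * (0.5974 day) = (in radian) 5.487e+05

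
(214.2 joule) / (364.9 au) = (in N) 3.924e-12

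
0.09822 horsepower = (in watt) 73.24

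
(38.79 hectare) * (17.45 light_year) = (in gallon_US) 1.692e+25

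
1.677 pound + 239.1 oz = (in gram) 7539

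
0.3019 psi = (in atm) 0.02054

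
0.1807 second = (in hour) 5.019e-05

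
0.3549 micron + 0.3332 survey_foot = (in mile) 6.311e-05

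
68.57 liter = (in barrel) 0.4313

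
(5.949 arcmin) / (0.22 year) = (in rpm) 2.382e-09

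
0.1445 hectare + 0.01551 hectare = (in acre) 0.3954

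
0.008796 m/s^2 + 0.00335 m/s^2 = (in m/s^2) 0.01215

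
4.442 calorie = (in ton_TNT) 4.442e-09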